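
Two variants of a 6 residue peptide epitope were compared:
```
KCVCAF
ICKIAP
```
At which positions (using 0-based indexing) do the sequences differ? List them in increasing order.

0, 2, 3, 5

Scanning 0-based: 0: K/I; 2: V/K; 3: C/I; 5: F/P.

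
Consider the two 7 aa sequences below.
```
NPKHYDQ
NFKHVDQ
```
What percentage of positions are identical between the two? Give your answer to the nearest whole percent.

2 positions differ (2, 5), so 5 of 7 match: 5/7 = 71.43%.

71%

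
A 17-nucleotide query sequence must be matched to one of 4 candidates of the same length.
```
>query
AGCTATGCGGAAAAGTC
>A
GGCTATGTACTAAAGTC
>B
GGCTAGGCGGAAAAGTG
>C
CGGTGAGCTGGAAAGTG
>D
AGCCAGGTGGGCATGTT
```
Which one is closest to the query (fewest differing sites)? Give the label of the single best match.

B

A differs at 5 sites; B differs at 3 sites; C differs at 7 sites; D differs at 7 sites. The closest is B.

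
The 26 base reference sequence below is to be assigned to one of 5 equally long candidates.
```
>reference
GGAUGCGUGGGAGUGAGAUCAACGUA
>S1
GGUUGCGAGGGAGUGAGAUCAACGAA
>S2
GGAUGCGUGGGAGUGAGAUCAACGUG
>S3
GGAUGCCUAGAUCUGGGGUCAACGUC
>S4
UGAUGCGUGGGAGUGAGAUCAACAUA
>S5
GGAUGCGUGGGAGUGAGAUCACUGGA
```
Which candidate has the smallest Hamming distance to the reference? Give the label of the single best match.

S2

S1 differs at 3 positions; S2 differs at 1 position; S3 differs at 8 positions; S4 differs at 2 positions; S5 differs at 3 positions. The closest is S2.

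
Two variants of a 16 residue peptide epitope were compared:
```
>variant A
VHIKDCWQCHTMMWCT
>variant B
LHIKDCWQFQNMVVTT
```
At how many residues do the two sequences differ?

The sequences differ at residues 1, 9, 10, 11, 13, 14, 15 (1-based) — 7 in total.

7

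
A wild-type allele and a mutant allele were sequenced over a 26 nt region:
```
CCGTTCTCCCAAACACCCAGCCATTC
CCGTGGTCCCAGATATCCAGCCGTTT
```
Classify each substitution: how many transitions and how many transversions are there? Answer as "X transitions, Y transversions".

5 transitions, 2 transversions

Transitions (purine↔purine or pyrimidine↔pyrimidine): 12 A→G, 14 C→T, 16 C→T, 23 A→G, 26 C→T.
Transversions (purine↔pyrimidine): 5 T→G, 6 C→G.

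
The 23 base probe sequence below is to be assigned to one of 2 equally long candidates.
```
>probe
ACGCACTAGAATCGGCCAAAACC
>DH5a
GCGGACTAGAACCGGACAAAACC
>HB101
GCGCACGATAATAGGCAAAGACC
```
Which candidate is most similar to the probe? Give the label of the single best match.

DH5a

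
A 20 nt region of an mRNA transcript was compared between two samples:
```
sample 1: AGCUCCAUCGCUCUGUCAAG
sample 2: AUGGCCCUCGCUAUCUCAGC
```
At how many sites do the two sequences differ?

8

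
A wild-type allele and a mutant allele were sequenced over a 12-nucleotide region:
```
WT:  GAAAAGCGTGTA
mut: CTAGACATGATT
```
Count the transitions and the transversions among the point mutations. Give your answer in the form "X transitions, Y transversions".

Mismatches (1-based):
base 1: G→C (purine→pyrimidine, transversion)
base 2: A→T (purine→pyrimidine, transversion)
base 4: A→G (purine→purine, transition)
base 6: G→C (purine→pyrimidine, transversion)
base 7: C→A (pyrimidine→purine, transversion)
base 8: G→T (purine→pyrimidine, transversion)
base 9: T→G (pyrimidine→purine, transversion)
base 10: G→A (purine→purine, transition)
base 12: A→T (purine→pyrimidine, transversion)

2 transitions, 7 transversions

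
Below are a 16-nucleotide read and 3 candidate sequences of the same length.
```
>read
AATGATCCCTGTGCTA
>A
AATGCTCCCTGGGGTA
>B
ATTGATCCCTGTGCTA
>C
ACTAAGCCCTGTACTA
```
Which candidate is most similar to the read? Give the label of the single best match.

Hamming distances to read — A: 3; B: 1; C: 4.
Smallest is B with 1 mismatch.

B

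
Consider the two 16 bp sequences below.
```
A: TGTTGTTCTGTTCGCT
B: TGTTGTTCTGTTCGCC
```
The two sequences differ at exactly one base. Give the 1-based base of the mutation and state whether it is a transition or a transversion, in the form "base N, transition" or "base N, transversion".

base 16, transition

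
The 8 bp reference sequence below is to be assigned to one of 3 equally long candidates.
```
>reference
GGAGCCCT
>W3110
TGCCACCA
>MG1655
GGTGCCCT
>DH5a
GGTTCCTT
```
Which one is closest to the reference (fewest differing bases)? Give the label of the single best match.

MG1655

Hamming distances to reference — W3110: 5; MG1655: 1; DH5a: 3.
Smallest is MG1655 with 1 mismatch.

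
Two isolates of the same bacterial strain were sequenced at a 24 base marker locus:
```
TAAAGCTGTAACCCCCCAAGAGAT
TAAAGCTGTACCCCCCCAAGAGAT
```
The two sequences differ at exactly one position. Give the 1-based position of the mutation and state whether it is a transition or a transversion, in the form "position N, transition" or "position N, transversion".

position 11, transversion

Position 11 changes A→C. A is a purine and C is a pyrimidine, so this is a transversion.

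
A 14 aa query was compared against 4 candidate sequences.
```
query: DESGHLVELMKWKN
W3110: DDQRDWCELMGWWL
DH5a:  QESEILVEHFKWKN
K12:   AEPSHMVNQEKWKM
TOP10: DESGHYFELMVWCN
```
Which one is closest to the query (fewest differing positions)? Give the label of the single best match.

TOP10

W3110 differs at 9 positions; DH5a differs at 5 positions; K12 differs at 8 positions; TOP10 differs at 4 positions. The closest is TOP10.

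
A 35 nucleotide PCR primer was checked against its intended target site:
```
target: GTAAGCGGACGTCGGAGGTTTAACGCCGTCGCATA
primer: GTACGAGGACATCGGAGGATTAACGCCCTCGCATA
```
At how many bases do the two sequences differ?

The sequences differ at bases 4, 6, 11, 19, 28 (1-based) — 5 in total.

5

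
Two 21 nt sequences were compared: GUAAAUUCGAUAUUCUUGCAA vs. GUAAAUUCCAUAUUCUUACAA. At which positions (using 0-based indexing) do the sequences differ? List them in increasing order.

8, 17

Differences at position 8 (G→C), position 17 (G→A).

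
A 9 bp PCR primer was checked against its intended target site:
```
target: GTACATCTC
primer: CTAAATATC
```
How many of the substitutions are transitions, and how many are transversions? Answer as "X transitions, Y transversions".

Transitions (purine↔purine or pyrimidine↔pyrimidine): none.
Transversions (purine↔pyrimidine): 1 G→C, 4 C→A, 7 C→A.

0 transitions, 3 transversions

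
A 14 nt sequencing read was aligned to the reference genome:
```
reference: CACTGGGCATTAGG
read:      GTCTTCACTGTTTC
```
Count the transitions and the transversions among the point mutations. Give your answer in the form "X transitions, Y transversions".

1 transition, 9 transversions

Mismatches (1-based):
base 1: C→G (pyrimidine→purine, transversion)
base 2: A→T (purine→pyrimidine, transversion)
base 5: G→T (purine→pyrimidine, transversion)
base 6: G→C (purine→pyrimidine, transversion)
base 7: G→A (purine→purine, transition)
base 9: A→T (purine→pyrimidine, transversion)
base 10: T→G (pyrimidine→purine, transversion)
base 12: A→T (purine→pyrimidine, transversion)
base 13: G→T (purine→pyrimidine, transversion)
base 14: G→C (purine→pyrimidine, transversion)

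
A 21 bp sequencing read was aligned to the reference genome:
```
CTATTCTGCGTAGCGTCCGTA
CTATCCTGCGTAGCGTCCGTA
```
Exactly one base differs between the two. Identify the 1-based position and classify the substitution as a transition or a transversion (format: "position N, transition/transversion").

The sequences differ only at position 5: T→C (pyrimidine→pyrimidine), a transition.

position 5, transition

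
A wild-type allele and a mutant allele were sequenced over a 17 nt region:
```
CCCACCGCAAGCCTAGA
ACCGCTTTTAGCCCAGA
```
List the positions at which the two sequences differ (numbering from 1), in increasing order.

Differences at position 1 (C→A), position 4 (A→G), position 6 (C→T), position 7 (G→T), position 8 (C→T), position 9 (A→T), position 14 (T→C).

1, 4, 6, 7, 8, 9, 14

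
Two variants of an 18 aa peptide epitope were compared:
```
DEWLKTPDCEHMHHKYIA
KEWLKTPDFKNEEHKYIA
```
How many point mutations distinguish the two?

6

The sequences differ at positions 1, 9, 10, 11, 12, 13 (1-based) — 6 in total.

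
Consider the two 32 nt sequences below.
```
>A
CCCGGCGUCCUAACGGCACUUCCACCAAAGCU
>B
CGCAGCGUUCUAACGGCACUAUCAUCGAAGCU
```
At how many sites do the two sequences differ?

Comparing position by position, 7 sites differ: 2 (C/G), 4 (G/A), 9 (C/U), 21 (U/A), 22 (C/U), 25 (C/U), 27 (A/G).

7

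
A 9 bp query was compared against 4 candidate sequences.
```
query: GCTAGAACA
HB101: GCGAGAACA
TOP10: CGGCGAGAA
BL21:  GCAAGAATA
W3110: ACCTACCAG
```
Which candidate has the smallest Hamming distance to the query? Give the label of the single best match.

HB101

HB101 differs at 1 position; TOP10 differs at 6 positions; BL21 differs at 2 positions; W3110 differs at 8 positions. The closest is HB101.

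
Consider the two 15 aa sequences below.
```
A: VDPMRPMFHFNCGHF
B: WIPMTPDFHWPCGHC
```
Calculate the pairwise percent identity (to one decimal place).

53.3%

7 positions differ (1, 2, 5, 7, 10, 11, 15), so 8 of 15 match: 8/15 = 53.33%.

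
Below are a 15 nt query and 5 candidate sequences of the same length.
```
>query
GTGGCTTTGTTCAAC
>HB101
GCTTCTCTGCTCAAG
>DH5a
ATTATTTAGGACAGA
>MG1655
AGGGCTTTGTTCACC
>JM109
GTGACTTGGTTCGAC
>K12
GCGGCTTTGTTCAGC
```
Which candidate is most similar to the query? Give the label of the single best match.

HB101 differs at 6 bases; DH5a differs at 9 bases; MG1655 differs at 3 bases; JM109 differs at 3 bases; K12 differs at 2 bases. The closest is K12.

K12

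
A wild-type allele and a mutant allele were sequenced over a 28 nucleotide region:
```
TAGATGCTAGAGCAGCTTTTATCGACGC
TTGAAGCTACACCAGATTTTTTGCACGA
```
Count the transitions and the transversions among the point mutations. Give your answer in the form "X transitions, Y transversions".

Mismatches (1-based):
position 2: A→T (purine→pyrimidine, transversion)
position 5: T→A (pyrimidine→purine, transversion)
position 10: G→C (purine→pyrimidine, transversion)
position 12: G→C (purine→pyrimidine, transversion)
position 16: C→A (pyrimidine→purine, transversion)
position 21: A→T (purine→pyrimidine, transversion)
position 23: C→G (pyrimidine→purine, transversion)
position 24: G→C (purine→pyrimidine, transversion)
position 28: C→A (pyrimidine→purine, transversion)

0 transitions, 9 transversions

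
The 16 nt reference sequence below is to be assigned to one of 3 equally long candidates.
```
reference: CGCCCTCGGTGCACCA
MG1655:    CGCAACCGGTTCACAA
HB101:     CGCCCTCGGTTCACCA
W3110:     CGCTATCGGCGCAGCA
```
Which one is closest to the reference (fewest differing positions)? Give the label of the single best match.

HB101

MG1655 differs at 5 positions; HB101 differs at 1 position; W3110 differs at 4 positions. The closest is HB101.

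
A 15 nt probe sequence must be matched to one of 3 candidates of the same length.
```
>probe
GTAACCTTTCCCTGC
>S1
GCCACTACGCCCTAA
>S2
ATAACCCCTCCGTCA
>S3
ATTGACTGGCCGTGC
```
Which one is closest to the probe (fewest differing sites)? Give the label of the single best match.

S2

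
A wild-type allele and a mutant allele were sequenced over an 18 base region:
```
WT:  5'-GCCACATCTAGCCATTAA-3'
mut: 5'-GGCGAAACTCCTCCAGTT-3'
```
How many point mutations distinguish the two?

Comparing position by position, 12 sites differ: 2 (C/G), 4 (A/G), 5 (C/A), 7 (T/A), 10 (A/C), 11 (G/C), 12 (C/T), 14 (A/C), 15 (T/A), 16 (T/G), 17 (A/T), 18 (A/T).

12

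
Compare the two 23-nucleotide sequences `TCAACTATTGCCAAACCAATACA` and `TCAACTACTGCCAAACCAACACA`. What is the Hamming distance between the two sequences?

2

Mismatches (1-based): site 8: T→C; site 20: T→C.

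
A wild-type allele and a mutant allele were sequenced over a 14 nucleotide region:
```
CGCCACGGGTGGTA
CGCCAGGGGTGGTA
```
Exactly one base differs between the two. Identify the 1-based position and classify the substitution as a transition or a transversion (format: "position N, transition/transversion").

position 6, transversion

The sequences differ only at position 6: C→G (pyrimidine→purine), a transversion.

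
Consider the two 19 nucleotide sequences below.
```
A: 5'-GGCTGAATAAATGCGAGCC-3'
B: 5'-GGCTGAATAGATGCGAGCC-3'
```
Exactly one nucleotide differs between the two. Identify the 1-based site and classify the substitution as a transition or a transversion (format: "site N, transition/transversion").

Site 10 changes A→G. A is a purine and G is a purine, so this is a transition.

site 10, transition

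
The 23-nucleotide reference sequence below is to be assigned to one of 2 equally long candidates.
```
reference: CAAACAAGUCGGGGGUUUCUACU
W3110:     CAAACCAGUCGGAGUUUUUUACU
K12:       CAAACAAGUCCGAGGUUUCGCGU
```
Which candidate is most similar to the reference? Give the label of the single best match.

W3110 differs at 4 bases; K12 differs at 5 bases. The closest is W3110.

W3110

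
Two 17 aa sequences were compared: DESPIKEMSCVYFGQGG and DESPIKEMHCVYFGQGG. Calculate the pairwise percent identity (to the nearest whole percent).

1 position differs (9), so 16 of 17 match: 16/17 = 94.12%.

94%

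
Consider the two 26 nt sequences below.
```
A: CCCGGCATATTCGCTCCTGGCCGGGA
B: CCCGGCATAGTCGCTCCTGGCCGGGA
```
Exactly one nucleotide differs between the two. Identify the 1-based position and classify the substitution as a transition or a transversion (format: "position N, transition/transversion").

Position 10 changes T→G. T is a pyrimidine and G is a purine, so this is a transversion.

position 10, transversion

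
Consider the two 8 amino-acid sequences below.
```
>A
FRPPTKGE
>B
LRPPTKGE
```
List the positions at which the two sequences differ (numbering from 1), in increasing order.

1

Differences at position 1 (F→L).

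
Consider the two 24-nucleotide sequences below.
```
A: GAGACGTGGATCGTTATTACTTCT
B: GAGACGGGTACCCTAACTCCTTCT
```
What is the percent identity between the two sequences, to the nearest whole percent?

7 positions differ (7, 9, 11, 13, 15, 17, 19), so 17 of 24 match: 17/24 = 70.83%.

71%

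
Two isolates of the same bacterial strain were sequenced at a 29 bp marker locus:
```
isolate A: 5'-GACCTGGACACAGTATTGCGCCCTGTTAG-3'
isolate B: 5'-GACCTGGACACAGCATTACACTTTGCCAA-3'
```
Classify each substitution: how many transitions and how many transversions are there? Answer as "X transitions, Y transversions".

8 transitions, 0 transversions

Mismatches (1-based):
site 14: T→C (pyrimidine→pyrimidine, transition)
site 18: G→A (purine→purine, transition)
site 20: G→A (purine→purine, transition)
site 22: C→T (pyrimidine→pyrimidine, transition)
site 23: C→T (pyrimidine→pyrimidine, transition)
site 26: T→C (pyrimidine→pyrimidine, transition)
site 27: T→C (pyrimidine→pyrimidine, transition)
site 29: G→A (purine→purine, transition)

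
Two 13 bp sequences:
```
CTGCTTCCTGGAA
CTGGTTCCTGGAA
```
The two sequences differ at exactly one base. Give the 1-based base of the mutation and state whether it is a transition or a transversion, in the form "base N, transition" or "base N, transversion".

The sequences differ only at base 4: C→G (pyrimidine→purine), a transversion.

base 4, transversion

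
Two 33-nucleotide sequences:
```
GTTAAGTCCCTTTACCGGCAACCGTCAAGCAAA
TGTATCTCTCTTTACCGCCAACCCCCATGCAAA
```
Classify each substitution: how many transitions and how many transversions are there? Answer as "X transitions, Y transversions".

Mismatches (1-based):
position 1: G→T (purine→pyrimidine, transversion)
position 2: T→G (pyrimidine→purine, transversion)
position 5: A→T (purine→pyrimidine, transversion)
position 6: G→C (purine→pyrimidine, transversion)
position 9: C→T (pyrimidine→pyrimidine, transition)
position 18: G→C (purine→pyrimidine, transversion)
position 24: G→C (purine→pyrimidine, transversion)
position 25: T→C (pyrimidine→pyrimidine, transition)
position 28: A→T (purine→pyrimidine, transversion)

2 transitions, 7 transversions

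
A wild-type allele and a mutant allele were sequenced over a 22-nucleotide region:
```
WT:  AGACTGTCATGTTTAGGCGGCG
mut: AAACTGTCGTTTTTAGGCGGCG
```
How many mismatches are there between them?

3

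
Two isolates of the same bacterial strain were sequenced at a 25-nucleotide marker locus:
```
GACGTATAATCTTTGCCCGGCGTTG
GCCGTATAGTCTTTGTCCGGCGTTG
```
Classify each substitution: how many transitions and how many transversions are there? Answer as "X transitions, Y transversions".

2 transitions, 1 transversion

Transitions (purine↔purine or pyrimidine↔pyrimidine): 9 A→G, 16 C→T.
Transversions (purine↔pyrimidine): 2 A→C.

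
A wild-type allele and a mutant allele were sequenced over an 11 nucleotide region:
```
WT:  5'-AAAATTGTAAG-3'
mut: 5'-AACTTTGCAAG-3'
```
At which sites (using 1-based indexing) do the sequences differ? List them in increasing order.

Scanning 1-based: 3: A/C; 4: A/T; 8: T/C.

3, 4, 8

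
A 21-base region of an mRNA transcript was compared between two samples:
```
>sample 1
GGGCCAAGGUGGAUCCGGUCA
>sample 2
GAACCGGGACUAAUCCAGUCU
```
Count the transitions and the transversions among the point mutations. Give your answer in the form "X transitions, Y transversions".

Transitions (purine↔purine or pyrimidine↔pyrimidine): 2 G→A, 3 G→A, 6 A→G, 7 A→G, 9 G→A, 10 U→C, 12 G→A, 17 G→A.
Transversions (purine↔pyrimidine): 11 G→U, 21 A→U.

8 transitions, 2 transversions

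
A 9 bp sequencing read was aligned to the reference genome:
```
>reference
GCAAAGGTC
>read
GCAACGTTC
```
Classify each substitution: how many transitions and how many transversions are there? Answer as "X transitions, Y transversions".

Transitions (purine↔purine or pyrimidine↔pyrimidine): none.
Transversions (purine↔pyrimidine): 5 A→C, 7 G→T.

0 transitions, 2 transversions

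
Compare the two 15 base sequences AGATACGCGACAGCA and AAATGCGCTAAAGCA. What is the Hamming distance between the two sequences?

4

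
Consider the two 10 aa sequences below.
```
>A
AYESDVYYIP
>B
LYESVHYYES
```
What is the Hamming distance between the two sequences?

The sequences differ at residues 1, 5, 6, 9, 10 (1-based) — 5 in total.

5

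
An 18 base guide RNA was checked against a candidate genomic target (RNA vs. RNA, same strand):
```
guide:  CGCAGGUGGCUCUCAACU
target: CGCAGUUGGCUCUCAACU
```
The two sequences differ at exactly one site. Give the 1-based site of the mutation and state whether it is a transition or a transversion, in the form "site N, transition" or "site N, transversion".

The sequences differ only at site 6: G→U (purine→pyrimidine), a transversion.

site 6, transversion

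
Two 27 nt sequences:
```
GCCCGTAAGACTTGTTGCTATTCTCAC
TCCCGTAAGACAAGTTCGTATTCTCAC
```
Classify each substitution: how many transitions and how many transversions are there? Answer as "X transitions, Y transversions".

Transitions (purine↔purine or pyrimidine↔pyrimidine): none.
Transversions (purine↔pyrimidine): 1 G→T, 12 T→A, 13 T→A, 17 G→C, 18 C→G.

0 transitions, 5 transversions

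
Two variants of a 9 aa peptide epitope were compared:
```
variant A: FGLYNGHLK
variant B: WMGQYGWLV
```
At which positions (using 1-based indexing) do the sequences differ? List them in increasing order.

Scanning 1-based: 1: F/W; 2: G/M; 3: L/G; 4: Y/Q; 5: N/Y; 7: H/W; 9: K/V.

1, 2, 3, 4, 5, 7, 9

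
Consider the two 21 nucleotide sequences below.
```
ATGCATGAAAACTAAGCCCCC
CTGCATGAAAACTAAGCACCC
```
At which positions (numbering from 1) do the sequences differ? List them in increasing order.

1, 18

Scanning 1-based: 1: A/C; 18: C/A.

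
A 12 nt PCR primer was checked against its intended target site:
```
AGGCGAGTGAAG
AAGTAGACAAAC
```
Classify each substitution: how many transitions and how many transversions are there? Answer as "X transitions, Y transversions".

7 transitions, 1 transversion

Transitions (purine↔purine or pyrimidine↔pyrimidine): 2 G→A, 4 C→T, 5 G→A, 6 A→G, 7 G→A, 8 T→C, 9 G→A.
Transversions (purine↔pyrimidine): 12 G→C.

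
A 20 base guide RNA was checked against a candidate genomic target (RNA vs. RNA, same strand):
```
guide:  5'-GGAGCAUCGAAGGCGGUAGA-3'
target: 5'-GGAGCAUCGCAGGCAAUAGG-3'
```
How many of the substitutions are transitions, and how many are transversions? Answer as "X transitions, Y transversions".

3 transitions, 1 transversion

Transitions (purine↔purine or pyrimidine↔pyrimidine): 15 G→A, 16 G→A, 20 A→G.
Transversions (purine↔pyrimidine): 10 A→C.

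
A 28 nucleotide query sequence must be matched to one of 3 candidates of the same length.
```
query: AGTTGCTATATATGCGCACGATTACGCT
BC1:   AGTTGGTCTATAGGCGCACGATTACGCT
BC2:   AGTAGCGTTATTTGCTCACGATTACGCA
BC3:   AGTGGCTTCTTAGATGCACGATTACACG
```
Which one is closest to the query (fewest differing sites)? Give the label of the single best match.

BC1 differs at 3 sites; BC2 differs at 6 sites; BC3 differs at 9 sites. The closest is BC1.

BC1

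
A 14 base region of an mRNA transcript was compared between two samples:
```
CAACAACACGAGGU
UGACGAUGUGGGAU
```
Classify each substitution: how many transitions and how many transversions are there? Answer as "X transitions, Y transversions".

8 transitions, 0 transversions

Transitions (purine↔purine or pyrimidine↔pyrimidine): 1 C→U, 2 A→G, 5 A→G, 7 C→U, 8 A→G, 9 C→U, 11 A→G, 13 G→A.
Transversions (purine↔pyrimidine): none.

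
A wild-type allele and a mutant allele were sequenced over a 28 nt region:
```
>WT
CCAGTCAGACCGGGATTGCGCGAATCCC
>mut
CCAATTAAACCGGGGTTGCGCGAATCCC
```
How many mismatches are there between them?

Mismatches (1-based): site 4: G→A; site 6: C→T; site 8: G→A; site 15: A→G.

4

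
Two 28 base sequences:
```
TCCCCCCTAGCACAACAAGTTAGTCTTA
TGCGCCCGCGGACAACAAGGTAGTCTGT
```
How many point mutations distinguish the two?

Comparing position by position, 8 sites differ: 2 (C/G), 4 (C/G), 8 (T/G), 9 (A/C), 11 (C/G), 20 (T/G), 27 (T/G), 28 (A/T).

8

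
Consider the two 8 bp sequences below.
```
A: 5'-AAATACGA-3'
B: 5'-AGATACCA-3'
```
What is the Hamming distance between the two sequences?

The sequences differ at bases 2, 7 (1-based) — 2 in total.

2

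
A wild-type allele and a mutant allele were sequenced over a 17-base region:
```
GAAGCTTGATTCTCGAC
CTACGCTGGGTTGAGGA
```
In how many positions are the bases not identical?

12

Comparing position by position, 12 positions differ: 1 (G/C), 2 (A/T), 4 (G/C), 5 (C/G), 6 (T/C), 9 (A/G), 10 (T/G), 12 (C/T), 13 (T/G), 14 (C/A), 16 (A/G), 17 (C/A).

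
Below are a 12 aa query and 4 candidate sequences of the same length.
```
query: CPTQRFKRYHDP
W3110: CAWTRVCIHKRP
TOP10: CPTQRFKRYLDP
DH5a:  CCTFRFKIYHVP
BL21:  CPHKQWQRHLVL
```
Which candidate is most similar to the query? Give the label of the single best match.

W3110 differs at 9 residues; TOP10 differs at 1 residue; DH5a differs at 4 residues; BL21 differs at 9 residues. The closest is TOP10.

TOP10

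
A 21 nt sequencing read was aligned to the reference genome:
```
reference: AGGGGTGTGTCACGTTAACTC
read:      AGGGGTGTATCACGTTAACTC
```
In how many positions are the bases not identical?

1

Comparing position by position, 1 position differs: 9 (G/A).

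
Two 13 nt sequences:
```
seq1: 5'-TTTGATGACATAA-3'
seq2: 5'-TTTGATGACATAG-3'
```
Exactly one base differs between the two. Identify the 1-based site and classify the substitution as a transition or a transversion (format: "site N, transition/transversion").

The sequences differ only at site 13: A→G (purine→purine), a transition.

site 13, transition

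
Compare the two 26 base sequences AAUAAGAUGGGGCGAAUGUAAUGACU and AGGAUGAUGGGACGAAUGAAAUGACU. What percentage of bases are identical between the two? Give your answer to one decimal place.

5 positions differ (2, 3, 5, 12, 19), so 21 of 26 match: 21/26 = 80.77%.

80.8%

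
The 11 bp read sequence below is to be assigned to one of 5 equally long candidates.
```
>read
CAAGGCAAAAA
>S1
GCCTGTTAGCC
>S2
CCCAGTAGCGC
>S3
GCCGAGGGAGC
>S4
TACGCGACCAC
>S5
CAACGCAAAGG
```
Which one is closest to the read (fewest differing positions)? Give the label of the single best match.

S5

Hamming distances to read — S1: 9; S2: 8; S3: 9; S4: 7; S5: 3.
Smallest is S5 with 3 mismatches.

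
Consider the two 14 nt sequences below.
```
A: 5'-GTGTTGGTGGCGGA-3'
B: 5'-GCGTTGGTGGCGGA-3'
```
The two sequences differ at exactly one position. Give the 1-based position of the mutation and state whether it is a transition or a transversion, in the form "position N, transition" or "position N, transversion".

position 2, transition

Position 2 changes T→C. T is a pyrimidine and C is a pyrimidine, so this is a transition.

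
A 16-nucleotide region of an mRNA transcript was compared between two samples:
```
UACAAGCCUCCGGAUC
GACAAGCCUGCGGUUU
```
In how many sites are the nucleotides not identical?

4

The sequences differ at sites 1, 10, 14, 16 (1-based) — 4 in total.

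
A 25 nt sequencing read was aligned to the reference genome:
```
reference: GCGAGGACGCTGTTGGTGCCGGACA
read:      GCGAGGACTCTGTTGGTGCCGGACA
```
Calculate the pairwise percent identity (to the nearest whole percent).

96%

1 position differs (9), so 24 of 25 match: 24/25 = 96%.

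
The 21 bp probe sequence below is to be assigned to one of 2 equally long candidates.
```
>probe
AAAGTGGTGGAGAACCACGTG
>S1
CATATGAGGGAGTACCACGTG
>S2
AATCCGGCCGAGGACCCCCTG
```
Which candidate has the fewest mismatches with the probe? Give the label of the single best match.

S1

Hamming distances to probe — S1: 6; S2: 8.
Smallest is S1 with 6 mismatches.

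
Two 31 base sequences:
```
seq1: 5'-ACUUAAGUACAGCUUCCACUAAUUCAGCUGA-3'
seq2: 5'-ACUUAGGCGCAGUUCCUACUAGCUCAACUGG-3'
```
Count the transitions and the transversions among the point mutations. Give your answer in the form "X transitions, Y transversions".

10 transitions, 0 transversions

Mismatches (1-based):
site 6: A→G (purine→purine, transition)
site 8: U→C (pyrimidine→pyrimidine, transition)
site 9: A→G (purine→purine, transition)
site 13: C→U (pyrimidine→pyrimidine, transition)
site 15: U→C (pyrimidine→pyrimidine, transition)
site 17: C→U (pyrimidine→pyrimidine, transition)
site 22: A→G (purine→purine, transition)
site 23: U→C (pyrimidine→pyrimidine, transition)
site 27: G→A (purine→purine, transition)
site 31: A→G (purine→purine, transition)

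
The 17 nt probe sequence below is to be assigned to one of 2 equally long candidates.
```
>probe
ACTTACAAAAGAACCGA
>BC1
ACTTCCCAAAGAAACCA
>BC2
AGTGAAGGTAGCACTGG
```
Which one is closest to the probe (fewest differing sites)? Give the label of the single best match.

BC1

Hamming distances to probe — BC1: 4; BC2: 9.
Smallest is BC1 with 4 mismatches.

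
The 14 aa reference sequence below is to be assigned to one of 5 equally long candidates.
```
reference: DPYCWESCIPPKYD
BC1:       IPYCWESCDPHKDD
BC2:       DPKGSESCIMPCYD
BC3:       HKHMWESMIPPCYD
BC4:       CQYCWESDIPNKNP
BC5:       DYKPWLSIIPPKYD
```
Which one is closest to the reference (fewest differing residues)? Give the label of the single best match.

BC1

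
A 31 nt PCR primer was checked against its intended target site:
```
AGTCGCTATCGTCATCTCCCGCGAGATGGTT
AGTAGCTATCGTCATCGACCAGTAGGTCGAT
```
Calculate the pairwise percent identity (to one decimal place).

9 positions differ (4, 17, 18, 21, 22, 23, 26, 28, 30), so 22 of 31 match: 22/31 = 70.97%.

71.0%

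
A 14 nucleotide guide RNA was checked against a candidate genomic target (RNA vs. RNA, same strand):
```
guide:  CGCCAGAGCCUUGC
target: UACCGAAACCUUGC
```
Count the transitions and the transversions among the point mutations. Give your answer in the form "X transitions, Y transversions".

5 transitions, 0 transversions

Transitions (purine↔purine or pyrimidine↔pyrimidine): 1 C→U, 2 G→A, 5 A→G, 6 G→A, 8 G→A.
Transversions (purine↔pyrimidine): none.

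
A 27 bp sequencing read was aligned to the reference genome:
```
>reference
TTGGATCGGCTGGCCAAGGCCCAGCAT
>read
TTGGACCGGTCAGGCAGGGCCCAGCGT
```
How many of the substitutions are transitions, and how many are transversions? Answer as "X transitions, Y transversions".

6 transitions, 1 transversion

Mismatches (1-based):
site 6: T→C (pyrimidine→pyrimidine, transition)
site 10: C→T (pyrimidine→pyrimidine, transition)
site 11: T→C (pyrimidine→pyrimidine, transition)
site 12: G→A (purine→purine, transition)
site 14: C→G (pyrimidine→purine, transversion)
site 17: A→G (purine→purine, transition)
site 26: A→G (purine→purine, transition)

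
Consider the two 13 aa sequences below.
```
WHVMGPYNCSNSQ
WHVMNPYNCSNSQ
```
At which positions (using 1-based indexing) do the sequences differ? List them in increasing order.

Differences at position 5 (G→N).

5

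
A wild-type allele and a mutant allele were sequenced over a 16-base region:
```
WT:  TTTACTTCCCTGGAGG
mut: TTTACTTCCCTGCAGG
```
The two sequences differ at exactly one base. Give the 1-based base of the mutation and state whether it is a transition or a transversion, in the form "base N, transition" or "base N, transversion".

The sequences differ only at base 13: G→C (purine→pyrimidine), a transversion.

base 13, transversion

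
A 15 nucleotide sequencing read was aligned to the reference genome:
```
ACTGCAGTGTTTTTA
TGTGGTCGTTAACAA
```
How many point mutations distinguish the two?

Comparing position by position, 11 positions differ: 1 (A/T), 2 (C/G), 5 (C/G), 6 (A/T), 7 (G/C), 8 (T/G), 9 (G/T), 11 (T/A), 12 (T/A), 13 (T/C), 14 (T/A).

11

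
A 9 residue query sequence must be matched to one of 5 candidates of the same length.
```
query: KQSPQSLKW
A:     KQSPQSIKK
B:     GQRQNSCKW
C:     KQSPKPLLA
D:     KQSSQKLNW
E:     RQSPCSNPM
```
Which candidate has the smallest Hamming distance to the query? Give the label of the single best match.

A differs at 2 positions; B differs at 5 positions; C differs at 4 positions; D differs at 3 positions; E differs at 5 positions. The closest is A.

A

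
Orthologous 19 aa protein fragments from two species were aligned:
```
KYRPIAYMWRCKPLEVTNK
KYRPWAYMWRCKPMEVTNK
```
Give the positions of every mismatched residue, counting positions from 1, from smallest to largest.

5, 14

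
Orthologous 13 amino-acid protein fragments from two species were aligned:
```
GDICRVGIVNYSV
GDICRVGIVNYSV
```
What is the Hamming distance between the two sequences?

The two sequences are identical at every position.

0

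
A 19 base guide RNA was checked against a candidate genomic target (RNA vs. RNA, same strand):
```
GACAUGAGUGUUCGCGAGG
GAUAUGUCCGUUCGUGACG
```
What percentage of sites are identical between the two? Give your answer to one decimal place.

6 positions differ (3, 7, 8, 9, 15, 18), so 13 of 19 match: 13/19 = 68.42%.

68.4%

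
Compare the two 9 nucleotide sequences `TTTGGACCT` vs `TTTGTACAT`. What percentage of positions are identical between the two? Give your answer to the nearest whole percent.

Mismatches at positions 5, 8 (1-based): 2 of 9.
Identical positions: 7/9 = 77.78% → 78%.

78%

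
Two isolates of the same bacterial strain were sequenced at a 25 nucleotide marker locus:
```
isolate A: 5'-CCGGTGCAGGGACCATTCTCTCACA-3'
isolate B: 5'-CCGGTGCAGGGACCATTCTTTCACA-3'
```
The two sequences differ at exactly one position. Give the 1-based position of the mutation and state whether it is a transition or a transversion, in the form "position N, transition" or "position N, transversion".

The sequences differ only at position 20: C→T (pyrimidine→pyrimidine), a transition.

position 20, transition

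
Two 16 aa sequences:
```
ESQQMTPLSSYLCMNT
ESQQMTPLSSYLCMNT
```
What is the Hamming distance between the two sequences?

No positions differ; the sequences are identical.

0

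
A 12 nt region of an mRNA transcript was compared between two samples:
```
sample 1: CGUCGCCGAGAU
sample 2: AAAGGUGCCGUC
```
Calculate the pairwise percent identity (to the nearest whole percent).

17%

10 positions differ (1, 2, 3, 4, 6, 7, 8, 9, 11, 12), so 2 of 12 match: 2/12 = 16.67%.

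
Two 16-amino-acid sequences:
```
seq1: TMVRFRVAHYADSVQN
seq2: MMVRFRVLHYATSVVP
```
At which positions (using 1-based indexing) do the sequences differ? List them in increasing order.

Scanning 1-based: 1: T/M; 8: A/L; 12: D/T; 15: Q/V; 16: N/P.

1, 8, 12, 15, 16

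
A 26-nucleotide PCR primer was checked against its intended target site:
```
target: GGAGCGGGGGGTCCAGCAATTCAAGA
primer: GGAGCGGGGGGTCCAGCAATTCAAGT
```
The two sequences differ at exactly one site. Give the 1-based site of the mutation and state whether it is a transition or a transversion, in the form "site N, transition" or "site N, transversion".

site 26, transversion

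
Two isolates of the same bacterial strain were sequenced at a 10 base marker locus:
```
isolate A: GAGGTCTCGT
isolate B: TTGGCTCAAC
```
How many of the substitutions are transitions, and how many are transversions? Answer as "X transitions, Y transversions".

5 transitions, 3 transversions

Mismatches (1-based):
base 1: G→T (purine→pyrimidine, transversion)
base 2: A→T (purine→pyrimidine, transversion)
base 5: T→C (pyrimidine→pyrimidine, transition)
base 6: C→T (pyrimidine→pyrimidine, transition)
base 7: T→C (pyrimidine→pyrimidine, transition)
base 8: C→A (pyrimidine→purine, transversion)
base 9: G→A (purine→purine, transition)
base 10: T→C (pyrimidine→pyrimidine, transition)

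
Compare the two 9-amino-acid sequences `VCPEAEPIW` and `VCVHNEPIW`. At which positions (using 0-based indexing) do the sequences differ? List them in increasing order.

2, 3, 4

Scanning 0-based: 2: P/V; 3: E/H; 4: A/N.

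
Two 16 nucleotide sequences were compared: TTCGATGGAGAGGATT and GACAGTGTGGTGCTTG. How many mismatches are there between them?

10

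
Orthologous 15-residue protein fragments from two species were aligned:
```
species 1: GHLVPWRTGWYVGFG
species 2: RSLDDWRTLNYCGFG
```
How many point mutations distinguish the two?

Mismatches (1-based): residue 1: G→R; residue 2: H→S; residue 4: V→D; residue 5: P→D; residue 9: G→L; residue 10: W→N; residue 12: V→C.

7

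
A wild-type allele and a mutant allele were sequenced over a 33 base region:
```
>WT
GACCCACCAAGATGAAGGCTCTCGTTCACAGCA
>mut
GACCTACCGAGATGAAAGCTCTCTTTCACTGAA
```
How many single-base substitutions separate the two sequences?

The sequences differ at positions 5, 9, 17, 24, 30, 32 (1-based) — 6 in total.

6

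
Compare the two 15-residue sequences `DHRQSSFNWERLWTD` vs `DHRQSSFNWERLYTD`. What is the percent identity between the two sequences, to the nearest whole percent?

93%

1 position differs (13), so 14 of 15 match: 14/15 = 93.33%.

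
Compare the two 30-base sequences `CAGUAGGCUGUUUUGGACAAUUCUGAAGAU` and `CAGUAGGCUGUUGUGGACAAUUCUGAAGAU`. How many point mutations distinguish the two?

1

Comparing position by position, 1 position differs: 13 (U/G).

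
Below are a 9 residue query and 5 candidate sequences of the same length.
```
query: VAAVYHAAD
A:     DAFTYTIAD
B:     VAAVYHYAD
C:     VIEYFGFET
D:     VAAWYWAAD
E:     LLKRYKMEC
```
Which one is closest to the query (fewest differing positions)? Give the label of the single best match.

B

A differs at 5 positions; B differs at 1 position; C differs at 8 positions; D differs at 2 positions; E differs at 8 positions. The closest is B.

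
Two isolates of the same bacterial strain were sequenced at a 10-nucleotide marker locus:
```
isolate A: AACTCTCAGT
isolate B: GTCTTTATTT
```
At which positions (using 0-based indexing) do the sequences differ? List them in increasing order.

Scanning 0-based: 0: A/G; 1: A/T; 4: C/T; 6: C/A; 7: A/T; 8: G/T.

0, 1, 4, 6, 7, 8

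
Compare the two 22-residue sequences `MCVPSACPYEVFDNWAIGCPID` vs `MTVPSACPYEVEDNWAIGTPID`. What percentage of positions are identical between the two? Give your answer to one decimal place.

86.4%

Mismatches at positions 2, 12, 19 (1-based): 3 of 22.
Identical positions: 19/22 = 86.36% → 86.4%.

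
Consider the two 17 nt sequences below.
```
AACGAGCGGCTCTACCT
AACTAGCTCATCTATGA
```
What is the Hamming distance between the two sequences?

7

The sequences differ at bases 4, 8, 9, 10, 15, 16, 17 (1-based) — 7 in total.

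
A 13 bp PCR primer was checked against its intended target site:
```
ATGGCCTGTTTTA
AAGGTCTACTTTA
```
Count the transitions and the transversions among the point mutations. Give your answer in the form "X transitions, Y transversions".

3 transitions, 1 transversion

Mismatches (1-based):
site 2: T→A (pyrimidine→purine, transversion)
site 5: C→T (pyrimidine→pyrimidine, transition)
site 8: G→A (purine→purine, transition)
site 9: T→C (pyrimidine→pyrimidine, transition)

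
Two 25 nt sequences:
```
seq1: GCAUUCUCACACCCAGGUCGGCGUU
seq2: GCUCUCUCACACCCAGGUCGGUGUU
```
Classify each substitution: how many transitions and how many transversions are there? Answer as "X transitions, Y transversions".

2 transitions, 1 transversion

Transitions (purine↔purine or pyrimidine↔pyrimidine): 4 U→C, 22 C→U.
Transversions (purine↔pyrimidine): 3 A→U.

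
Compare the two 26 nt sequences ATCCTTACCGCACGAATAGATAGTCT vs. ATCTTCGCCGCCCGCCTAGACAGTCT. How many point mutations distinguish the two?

7

The sequences differ at positions 4, 6, 7, 12, 15, 16, 21 (1-based) — 7 in total.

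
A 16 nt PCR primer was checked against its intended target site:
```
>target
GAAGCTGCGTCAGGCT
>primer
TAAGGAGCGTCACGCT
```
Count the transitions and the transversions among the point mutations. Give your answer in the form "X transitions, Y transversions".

0 transitions, 4 transversions

Mismatches (1-based):
position 1: G→T (purine→pyrimidine, transversion)
position 5: C→G (pyrimidine→purine, transversion)
position 6: T→A (pyrimidine→purine, transversion)
position 13: G→C (purine→pyrimidine, transversion)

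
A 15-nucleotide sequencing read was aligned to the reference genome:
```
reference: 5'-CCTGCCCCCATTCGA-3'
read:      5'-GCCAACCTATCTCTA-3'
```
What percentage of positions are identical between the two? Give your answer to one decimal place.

Mismatches at positions 1, 3, 4, 5, 8, 9, 10, 11, 14 (1-based): 9 of 15.
Identical positions: 6/15 = 40% → 40.0%.

40.0%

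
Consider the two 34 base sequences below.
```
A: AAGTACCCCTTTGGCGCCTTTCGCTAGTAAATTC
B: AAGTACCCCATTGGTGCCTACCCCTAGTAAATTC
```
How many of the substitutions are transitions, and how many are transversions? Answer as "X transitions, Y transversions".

Mismatches (1-based):
site 10: T→A (pyrimidine→purine, transversion)
site 15: C→T (pyrimidine→pyrimidine, transition)
site 20: T→A (pyrimidine→purine, transversion)
site 21: T→C (pyrimidine→pyrimidine, transition)
site 23: G→C (purine→pyrimidine, transversion)

2 transitions, 3 transversions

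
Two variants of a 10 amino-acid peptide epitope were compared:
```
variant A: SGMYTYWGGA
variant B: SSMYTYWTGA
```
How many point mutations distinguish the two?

2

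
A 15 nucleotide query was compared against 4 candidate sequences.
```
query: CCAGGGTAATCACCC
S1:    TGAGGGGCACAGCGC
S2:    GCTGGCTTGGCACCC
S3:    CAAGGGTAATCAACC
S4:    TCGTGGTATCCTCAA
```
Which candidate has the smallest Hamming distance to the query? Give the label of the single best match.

S3

Hamming distances to query — S1: 8; S2: 6; S3: 2; S4: 8.
Smallest is S3 with 2 mismatches.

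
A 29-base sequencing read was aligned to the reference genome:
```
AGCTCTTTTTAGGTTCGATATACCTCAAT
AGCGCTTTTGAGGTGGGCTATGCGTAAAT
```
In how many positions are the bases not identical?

Comparing position by position, 8 positions differ: 4 (T/G), 10 (T/G), 15 (T/G), 16 (C/G), 18 (A/C), 22 (A/G), 24 (C/G), 26 (C/A).

8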